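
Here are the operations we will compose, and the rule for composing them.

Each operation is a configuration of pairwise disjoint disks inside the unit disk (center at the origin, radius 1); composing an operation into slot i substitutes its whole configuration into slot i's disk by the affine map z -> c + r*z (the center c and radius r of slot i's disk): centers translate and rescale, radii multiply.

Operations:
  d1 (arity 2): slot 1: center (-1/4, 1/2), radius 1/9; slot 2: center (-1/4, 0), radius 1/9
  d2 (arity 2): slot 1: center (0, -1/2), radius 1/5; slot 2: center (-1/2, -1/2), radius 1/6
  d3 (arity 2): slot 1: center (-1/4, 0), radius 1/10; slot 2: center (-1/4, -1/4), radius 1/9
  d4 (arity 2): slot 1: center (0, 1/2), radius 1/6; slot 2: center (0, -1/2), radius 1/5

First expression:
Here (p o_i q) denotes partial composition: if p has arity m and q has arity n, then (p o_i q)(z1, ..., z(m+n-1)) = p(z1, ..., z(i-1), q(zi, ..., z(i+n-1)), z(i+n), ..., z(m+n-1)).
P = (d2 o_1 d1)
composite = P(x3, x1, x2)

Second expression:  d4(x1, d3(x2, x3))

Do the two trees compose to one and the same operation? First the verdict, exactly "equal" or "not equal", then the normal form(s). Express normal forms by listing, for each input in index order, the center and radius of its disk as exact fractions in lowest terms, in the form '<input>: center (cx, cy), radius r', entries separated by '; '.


not equal; the first gives x1: center (-1/20, -1/2), radius 1/45; x2: center (-1/2, -1/2), radius 1/6; x3: center (-1/20, -2/5), radius 1/45 and the second x1: center (0, 1/2), radius 1/6; x2: center (-1/20, -1/2), radius 1/50; x3: center (-1/20, -11/20), radius 1/45


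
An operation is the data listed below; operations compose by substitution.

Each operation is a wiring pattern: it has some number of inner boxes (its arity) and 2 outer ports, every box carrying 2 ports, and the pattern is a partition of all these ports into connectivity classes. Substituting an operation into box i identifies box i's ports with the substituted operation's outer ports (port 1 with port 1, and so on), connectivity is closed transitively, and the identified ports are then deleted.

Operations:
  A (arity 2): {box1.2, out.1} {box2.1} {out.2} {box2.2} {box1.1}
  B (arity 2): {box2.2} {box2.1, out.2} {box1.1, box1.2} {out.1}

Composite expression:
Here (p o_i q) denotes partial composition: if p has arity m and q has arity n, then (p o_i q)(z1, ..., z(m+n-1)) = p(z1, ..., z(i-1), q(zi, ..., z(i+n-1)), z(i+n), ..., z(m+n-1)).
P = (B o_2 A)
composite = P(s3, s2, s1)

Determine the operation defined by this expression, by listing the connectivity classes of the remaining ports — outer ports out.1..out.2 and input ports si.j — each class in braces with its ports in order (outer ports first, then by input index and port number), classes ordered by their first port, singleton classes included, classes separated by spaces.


{out.1} {out.2, s2.2} {s1.1} {s1.2} {s2.1} {s3.1, s3.2}

Connectivity passes through glued B-boundaries; trace each wire chain.
composing A on (s2, s1), with out.j its own outer ports: {out.1, s2.2} {out.2} {s1.1} {s1.2} {s2.1}
composing B on (s3, s2, s1), with out.j its own outer ports: {out.1} {out.2, s2.2} {s1.1} {s1.2} {s2.1} {s3.1, s3.2}


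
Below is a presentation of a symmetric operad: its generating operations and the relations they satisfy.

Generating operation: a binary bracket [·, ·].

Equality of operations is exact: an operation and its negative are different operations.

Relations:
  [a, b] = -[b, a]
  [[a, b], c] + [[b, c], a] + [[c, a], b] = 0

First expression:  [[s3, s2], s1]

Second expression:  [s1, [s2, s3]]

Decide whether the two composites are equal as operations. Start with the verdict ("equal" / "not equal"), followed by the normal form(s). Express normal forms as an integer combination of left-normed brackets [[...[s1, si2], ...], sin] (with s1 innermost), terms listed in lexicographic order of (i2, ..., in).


equal — both sides give [[s1, s2], s3] - [[s1, s3], s2]

In normal form, the first expression is [[s1, s2], s3] - [[s1, s3], s2]
In normal form, the second expression is [[s1, s2], s3] - [[s1, s3], s2]
The forms coincide; equal.


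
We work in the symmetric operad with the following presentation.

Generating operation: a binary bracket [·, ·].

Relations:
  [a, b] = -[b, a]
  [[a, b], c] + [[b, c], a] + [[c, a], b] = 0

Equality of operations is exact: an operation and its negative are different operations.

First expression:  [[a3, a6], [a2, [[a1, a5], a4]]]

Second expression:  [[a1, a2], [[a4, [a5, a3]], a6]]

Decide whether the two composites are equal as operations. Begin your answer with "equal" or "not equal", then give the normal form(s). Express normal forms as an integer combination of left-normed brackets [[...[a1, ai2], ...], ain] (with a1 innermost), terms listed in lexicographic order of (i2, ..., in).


not equal: they reduce to [[[[[a1, a5], a4], a2], a3], a6] - [[[[[a1, a5], a4], a2], a6], a3] and [[[[[a1, a2], a3], a5], a4], a6] - [[[[[a1, a2], a4], a3], a5], a6] + [[[[[a1, a2], a4], a5], a3], a6] - [[[[[a1, a2], a5], a3], a4], a6] - [[[[[a1, a2], a6], a3], a5], a4] + [[[[[a1, a2], a6], a4], a3], a5] - [[[[[a1, a2], a6], a4], a5], a3] + [[[[[a1, a2], a6], a5], a3], a4]

Normal form of the first expression: [[[[[a1, a5], a4], a2], a3], a6] - [[[[[a1, a5], a4], a2], a6], a3]
Normal form of the second expression: [[[[[a1, a2], a3], a5], a4], a6] - [[[[[a1, a2], a4], a3], a5], a6] + [[[[[a1, a2], a4], a5], a3], a6] - [[[[[a1, a2], a5], a3], a4], a6] - [[[[[a1, a2], a6], a3], a5], a4] + [[[[[a1, a2], a6], a4], a3], a5] - [[[[[a1, a2], a6], a4], a5], a3] + [[[[[a1, a2], a6], a5], a3], a4]
Different reductions; not equal.


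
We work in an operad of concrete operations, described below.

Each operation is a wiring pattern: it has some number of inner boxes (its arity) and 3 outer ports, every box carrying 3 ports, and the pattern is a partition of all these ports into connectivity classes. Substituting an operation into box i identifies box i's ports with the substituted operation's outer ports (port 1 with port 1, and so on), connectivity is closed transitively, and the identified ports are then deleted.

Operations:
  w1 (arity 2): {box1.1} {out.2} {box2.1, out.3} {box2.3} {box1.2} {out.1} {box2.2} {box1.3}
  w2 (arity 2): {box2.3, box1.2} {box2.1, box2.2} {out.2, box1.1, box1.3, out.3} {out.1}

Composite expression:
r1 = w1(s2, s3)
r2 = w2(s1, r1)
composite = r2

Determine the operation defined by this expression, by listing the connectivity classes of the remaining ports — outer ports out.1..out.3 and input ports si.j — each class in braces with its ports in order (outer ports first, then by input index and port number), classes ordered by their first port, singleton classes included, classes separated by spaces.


{out.1} {out.2, out.3, s1.1, s1.3} {s1.2, s3.1} {s2.1} {s2.2} {s2.3} {s3.2} {s3.3}

After gluing at w2, chains via deleted ports link the s-ports.
the subtree at w1 composes to {out.1} {out.2} {out.3, s3.1} {s2.1} {s2.2} {s2.3} {s3.2} {s3.3} on (s2, s3); out.j = own outer ports
the subtree at w2 composes to {out.1} {out.2, out.3, s1.1, s1.3} {s1.2, s3.1} {s2.1} {s2.2} {s2.3} {s3.2} {s3.3} on (s1, s2, s3); out.j = own outer ports


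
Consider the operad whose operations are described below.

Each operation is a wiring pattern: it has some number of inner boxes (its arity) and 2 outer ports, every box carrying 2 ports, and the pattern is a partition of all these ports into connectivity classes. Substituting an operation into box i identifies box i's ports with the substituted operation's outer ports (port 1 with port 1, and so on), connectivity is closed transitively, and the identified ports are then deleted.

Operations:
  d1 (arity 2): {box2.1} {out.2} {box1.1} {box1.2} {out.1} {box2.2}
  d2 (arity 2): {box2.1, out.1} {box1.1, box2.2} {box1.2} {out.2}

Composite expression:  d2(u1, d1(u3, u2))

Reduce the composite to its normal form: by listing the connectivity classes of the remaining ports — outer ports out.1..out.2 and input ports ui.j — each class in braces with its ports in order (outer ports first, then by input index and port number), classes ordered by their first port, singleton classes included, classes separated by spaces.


{out.1} {out.2} {u1.1} {u1.2} {u2.1} {u2.2} {u3.1} {u3.2}

Treat the ports identified at d2 as solder joints: merge, then drop.
stage d1: inputs (u3, u2), connectivity {out.1} {out.2} {u2.1} {u2.2} {u3.1} {u3.2}, out.j its boundary
stage d2: inputs (u1, u3, u2), connectivity {out.1} {out.2} {u1.1} {u1.2} {u2.1} {u2.2} {u3.1} {u3.2}, out.j its boundary


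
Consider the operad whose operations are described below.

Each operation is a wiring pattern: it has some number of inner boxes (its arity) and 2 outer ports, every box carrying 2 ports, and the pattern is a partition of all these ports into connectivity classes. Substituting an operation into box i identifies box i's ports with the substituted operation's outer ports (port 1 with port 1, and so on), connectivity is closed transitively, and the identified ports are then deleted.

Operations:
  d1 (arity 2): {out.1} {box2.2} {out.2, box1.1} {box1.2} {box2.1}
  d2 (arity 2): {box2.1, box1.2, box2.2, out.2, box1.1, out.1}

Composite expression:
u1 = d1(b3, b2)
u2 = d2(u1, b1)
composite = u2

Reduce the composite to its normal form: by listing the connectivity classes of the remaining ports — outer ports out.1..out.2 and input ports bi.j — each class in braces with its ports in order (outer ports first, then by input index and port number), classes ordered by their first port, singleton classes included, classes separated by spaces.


Connectivity passes through glued d2-boundaries; trace each wire chain.
d1 over (b3, b2) gives {out.1} {out.2, b3.1} {b2.1} {b2.2} {b3.2}, out.j being that stage's outer ports
d2 over (b3, b2, b1) gives {out.1, out.2, b1.1, b1.2, b3.1} {b2.1} {b2.2} {b3.2}, out.j being that stage's outer ports

{out.1, out.2, b1.1, b1.2, b3.1} {b2.1} {b2.2} {b3.2}


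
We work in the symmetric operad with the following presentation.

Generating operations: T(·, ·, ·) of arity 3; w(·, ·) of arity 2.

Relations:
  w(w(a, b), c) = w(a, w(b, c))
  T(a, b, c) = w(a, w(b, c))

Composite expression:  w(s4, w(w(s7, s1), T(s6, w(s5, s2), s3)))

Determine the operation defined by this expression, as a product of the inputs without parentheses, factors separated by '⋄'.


s4 ⋄ s7 ⋄ s1 ⋄ s6 ⋄ s5 ⋄ s2 ⋄ s3


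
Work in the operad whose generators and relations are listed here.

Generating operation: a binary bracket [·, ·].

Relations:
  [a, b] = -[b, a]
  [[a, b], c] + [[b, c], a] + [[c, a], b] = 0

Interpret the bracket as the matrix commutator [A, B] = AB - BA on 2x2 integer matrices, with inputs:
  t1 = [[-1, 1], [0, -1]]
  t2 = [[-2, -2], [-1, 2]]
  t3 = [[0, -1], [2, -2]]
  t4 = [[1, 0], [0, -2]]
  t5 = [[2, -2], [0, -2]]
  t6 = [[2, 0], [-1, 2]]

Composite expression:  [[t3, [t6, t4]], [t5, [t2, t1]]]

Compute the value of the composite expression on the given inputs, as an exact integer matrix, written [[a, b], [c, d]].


[[72, -72], [0, -72]]


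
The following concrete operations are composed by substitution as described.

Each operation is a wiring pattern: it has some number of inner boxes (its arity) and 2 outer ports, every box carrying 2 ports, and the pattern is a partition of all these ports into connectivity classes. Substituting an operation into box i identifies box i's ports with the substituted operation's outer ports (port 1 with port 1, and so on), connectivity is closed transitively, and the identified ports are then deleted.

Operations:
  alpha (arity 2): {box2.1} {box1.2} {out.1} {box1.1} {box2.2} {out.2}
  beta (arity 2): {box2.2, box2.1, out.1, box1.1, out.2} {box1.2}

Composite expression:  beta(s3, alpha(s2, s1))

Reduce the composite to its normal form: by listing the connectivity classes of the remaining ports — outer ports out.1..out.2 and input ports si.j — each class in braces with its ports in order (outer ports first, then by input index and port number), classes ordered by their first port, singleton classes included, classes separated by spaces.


Treat the ports identified at beta as solder joints: merge, then drop.
through alpha, on inputs (s2, s1): {out.1} {out.2} {s1.1} {s1.2} {s2.1} {s2.2} (out.j = stage outer ports)
through beta, on inputs (s3, s2, s1): {out.1, out.2, s3.1} {s1.1} {s1.2} {s2.1} {s2.2} {s3.2} (out.j = stage outer ports)

{out.1, out.2, s3.1} {s1.1} {s1.2} {s2.1} {s2.2} {s3.2}


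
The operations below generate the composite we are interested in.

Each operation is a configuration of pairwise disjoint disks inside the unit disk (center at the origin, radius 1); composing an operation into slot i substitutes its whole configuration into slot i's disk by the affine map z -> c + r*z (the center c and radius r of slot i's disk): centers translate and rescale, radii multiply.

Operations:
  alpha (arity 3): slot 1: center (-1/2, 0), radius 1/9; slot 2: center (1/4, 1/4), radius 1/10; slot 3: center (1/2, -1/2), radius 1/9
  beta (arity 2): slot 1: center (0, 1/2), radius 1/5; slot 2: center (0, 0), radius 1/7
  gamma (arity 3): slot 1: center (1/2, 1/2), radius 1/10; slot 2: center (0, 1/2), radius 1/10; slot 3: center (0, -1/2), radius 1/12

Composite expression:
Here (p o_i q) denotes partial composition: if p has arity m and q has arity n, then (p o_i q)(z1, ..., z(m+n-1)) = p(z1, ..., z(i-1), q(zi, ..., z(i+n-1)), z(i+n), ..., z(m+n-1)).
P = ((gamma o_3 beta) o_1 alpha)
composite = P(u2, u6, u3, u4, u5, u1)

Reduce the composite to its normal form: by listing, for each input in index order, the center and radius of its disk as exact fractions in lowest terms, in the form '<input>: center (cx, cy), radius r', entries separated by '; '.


u1: center (0, -1/2), radius 1/84; u2: center (9/20, 1/2), radius 1/90; u3: center (11/20, 9/20), radius 1/90; u4: center (0, 1/2), radius 1/10; u5: center (0, -11/24), radius 1/60; u6: center (21/40, 21/40), radius 1/100


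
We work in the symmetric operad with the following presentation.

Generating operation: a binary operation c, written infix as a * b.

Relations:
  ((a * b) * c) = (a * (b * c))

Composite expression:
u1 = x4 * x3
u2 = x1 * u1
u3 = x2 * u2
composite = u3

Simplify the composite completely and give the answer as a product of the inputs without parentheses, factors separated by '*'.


Key point: c is associative — brackets drop, the x-order remains.
(x4 * x3) spells out as x4 * x3
(x1 * (x4 * x3)) spells out as x1 * x4 * x3
(x2 * (x1 * (x4 * x3))) spells out as x2 * x1 * x4 * x3

x2 * x1 * x4 * x3


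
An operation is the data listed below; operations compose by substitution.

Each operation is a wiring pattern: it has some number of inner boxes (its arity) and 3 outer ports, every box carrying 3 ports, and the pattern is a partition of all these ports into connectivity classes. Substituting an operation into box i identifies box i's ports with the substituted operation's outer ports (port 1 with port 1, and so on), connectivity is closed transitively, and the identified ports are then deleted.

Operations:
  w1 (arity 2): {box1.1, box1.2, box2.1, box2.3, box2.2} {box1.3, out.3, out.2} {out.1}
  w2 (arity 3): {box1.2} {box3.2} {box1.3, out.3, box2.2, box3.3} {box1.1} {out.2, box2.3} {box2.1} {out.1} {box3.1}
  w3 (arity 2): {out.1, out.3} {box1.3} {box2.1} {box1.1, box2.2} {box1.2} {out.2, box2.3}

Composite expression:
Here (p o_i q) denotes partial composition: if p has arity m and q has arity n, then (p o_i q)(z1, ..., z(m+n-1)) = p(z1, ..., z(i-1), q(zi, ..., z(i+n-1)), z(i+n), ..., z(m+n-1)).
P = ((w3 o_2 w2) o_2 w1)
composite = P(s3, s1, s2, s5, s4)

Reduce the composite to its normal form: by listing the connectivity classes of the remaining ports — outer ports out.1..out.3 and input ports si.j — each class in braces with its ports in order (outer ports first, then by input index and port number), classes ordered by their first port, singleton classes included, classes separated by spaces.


Reachability decides: close wires over w3-identified ports.
the subtree at w1 composes to {out.1} {out.2, out.3, s1.3} {s1.1, s1.2, s2.1, s2.2, s2.3} on (s1, s2); out.j = own outer ports
the subtree at w2 composes to {out.1} {out.2, s5.3} {out.3, s1.3, s4.3, s5.2} {s1.1, s1.2, s2.1, s2.2, s2.3} {s4.1} {s4.2} {s5.1} on (s1, s2, s5, s4); out.j = own outer ports
the subtree at w3 composes to {out.1, out.3} {out.2, s1.3, s4.3, s5.2} {s1.1, s1.2, s2.1, s2.2, s2.3} {s3.1, s5.3} {s3.2} {s3.3} {s4.1} {s4.2} {s5.1} on (s3, s1, s2, s5, s4); out.j = own outer ports

{out.1, out.3} {out.2, s1.3, s4.3, s5.2} {s1.1, s1.2, s2.1, s2.2, s2.3} {s3.1, s5.3} {s3.2} {s3.3} {s4.1} {s4.2} {s5.1}


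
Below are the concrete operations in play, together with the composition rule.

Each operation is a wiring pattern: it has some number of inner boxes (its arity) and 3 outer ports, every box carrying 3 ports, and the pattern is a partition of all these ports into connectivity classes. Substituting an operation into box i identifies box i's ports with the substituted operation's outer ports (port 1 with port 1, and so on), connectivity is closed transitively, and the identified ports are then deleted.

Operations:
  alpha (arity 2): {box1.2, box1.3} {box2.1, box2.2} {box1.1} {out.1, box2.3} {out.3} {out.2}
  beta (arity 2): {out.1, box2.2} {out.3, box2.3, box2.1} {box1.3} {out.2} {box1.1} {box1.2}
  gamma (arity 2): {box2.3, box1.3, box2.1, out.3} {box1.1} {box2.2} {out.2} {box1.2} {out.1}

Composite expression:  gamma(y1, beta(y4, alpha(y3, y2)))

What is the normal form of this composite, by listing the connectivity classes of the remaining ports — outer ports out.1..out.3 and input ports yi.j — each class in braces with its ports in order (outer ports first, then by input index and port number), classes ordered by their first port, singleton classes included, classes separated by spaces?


{out.1} {out.2} {out.3, y1.3, y2.3} {y1.1} {y1.2} {y2.1, y2.2} {y3.1} {y3.2, y3.3} {y4.1} {y4.2} {y4.3}

Substituting into gamma glues patterns; closure does the rest.
after alpha, the pattern on (y3, y2) reads {out.1, y2.3} {out.2} {out.3} {y2.1, y2.2} {y3.1} {y3.2, y3.3} (out.j = its outer ports)
after beta, the pattern on (y4, y3, y2) reads {out.1} {out.2} {out.3, y2.3} {y2.1, y2.2} {y3.1} {y3.2, y3.3} {y4.1} {y4.2} {y4.3} (out.j = its outer ports)
after gamma, the pattern on (y1, y4, y3, y2) reads {out.1} {out.2} {out.3, y1.3, y2.3} {y1.1} {y1.2} {y2.1, y2.2} {y3.1} {y3.2, y3.3} {y4.1} {y4.2} {y4.3} (out.j = its outer ports)


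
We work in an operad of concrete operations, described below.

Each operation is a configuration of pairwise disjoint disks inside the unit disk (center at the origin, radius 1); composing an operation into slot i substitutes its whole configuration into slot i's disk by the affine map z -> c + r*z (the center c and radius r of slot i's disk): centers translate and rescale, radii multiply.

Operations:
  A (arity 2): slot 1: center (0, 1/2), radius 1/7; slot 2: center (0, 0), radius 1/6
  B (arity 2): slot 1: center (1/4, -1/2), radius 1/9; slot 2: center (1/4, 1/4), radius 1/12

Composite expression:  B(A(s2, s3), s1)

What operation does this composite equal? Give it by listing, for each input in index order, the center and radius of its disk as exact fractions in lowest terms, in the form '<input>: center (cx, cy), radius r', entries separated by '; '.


s1: center (1/4, 1/4), radius 1/12; s2: center (1/4, -4/9), radius 1/63; s3: center (1/4, -1/2), radius 1/54


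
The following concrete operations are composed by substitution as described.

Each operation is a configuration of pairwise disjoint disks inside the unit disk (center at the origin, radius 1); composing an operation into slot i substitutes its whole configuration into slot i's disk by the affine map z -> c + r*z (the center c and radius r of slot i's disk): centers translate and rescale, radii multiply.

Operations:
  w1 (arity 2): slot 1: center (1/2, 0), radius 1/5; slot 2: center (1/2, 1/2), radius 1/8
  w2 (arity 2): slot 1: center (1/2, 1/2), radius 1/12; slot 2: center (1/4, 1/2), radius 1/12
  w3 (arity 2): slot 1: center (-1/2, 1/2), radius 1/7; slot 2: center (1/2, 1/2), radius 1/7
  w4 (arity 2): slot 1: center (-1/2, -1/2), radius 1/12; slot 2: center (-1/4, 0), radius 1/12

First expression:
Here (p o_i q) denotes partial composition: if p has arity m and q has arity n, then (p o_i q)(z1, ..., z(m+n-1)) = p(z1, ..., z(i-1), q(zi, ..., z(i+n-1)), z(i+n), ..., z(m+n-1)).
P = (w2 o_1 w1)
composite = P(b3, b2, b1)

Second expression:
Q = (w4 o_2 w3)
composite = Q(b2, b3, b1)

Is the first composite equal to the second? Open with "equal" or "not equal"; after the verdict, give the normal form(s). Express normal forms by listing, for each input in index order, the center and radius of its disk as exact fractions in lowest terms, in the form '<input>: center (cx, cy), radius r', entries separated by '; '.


not equal; first: b1: center (1/4, 1/2), radius 1/12; b2: center (13/24, 13/24), radius 1/96; b3: center (13/24, 1/2), radius 1/60; second: b1: center (-5/24, 1/24), radius 1/84; b2: center (-1/2, -1/2), radius 1/12; b3: center (-7/24, 1/24), radius 1/84

The first expression, normalized: b1: center (1/4, 1/2), radius 1/12; b2: center (13/24, 13/24), radius 1/96; b3: center (13/24, 1/2), radius 1/60
The second expression, normalized: b1: center (-5/24, 1/24), radius 1/84; b2: center (-1/2, -1/2), radius 1/12; b3: center (-7/24, 1/24), radius 1/84
Distinct normal forms: not equal.


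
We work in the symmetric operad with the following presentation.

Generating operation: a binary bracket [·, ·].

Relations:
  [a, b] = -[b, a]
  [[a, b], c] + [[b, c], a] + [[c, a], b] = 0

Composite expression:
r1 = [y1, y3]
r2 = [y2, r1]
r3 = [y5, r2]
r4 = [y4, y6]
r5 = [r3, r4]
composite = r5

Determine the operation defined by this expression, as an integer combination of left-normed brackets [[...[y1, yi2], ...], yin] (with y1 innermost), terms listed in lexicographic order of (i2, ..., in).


[[[[[y1, y3], y2], y5], y4], y6] - [[[[[y1, y3], y2], y5], y6], y4]


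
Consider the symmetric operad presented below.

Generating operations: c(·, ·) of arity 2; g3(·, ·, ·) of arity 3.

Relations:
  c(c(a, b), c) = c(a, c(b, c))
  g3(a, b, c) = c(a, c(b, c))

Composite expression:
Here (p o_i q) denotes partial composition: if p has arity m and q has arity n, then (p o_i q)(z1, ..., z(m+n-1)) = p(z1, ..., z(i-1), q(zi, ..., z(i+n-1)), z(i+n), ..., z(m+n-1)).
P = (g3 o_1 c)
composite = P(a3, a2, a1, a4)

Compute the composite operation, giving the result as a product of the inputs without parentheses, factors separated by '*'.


Key point: g3 is associative — brackets drop, the a-order remains.
c(a3, a2) spells out as a3 * a2
g3(c(a3, a2), a1, a4) spells out as a3 * a2 * a1 * a4

a3 * a2 * a1 * a4


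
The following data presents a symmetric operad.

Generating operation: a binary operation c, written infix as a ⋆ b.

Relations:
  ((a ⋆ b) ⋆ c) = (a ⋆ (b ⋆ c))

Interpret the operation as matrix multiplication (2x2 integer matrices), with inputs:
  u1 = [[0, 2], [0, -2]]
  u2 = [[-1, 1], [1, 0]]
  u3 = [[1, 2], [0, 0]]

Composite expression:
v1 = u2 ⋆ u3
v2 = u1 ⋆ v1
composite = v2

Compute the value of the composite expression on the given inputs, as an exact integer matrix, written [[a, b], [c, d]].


[[2, 4], [-2, -4]]

(u2 ⋆ u3) = [[-1, -2], [1, 2]]
(u1 ⋆ (u2 ⋆ u3)) = [[2, 4], [-2, -4]]


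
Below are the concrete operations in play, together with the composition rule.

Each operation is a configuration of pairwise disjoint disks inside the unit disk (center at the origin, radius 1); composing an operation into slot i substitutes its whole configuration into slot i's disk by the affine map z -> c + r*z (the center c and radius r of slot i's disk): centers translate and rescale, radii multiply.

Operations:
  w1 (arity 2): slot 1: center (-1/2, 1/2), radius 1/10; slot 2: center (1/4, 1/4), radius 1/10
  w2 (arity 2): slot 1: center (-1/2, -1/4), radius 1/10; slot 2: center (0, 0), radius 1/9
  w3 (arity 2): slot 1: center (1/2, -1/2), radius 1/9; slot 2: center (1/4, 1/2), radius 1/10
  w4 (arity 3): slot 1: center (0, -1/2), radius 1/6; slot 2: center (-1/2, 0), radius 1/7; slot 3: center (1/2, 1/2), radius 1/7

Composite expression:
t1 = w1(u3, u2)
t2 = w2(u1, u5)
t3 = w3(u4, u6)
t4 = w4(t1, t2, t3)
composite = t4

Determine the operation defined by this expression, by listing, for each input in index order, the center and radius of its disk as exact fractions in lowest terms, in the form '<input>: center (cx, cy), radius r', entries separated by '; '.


u1: center (-4/7, -1/28), radius 1/70; u2: center (1/24, -11/24), radius 1/60; u3: center (-1/12, -5/12), radius 1/60; u4: center (4/7, 3/7), radius 1/63; u5: center (-1/2, 0), radius 1/63; u6: center (15/28, 4/7), radius 1/70

Each u-disk chains the slot maps above it in w4; radii multiply.
for u3, the 2-step affine chain lands on center (-1/12, -5/12), radius 1/60
for u2, the 2-step affine chain lands on center (1/24, -11/24), radius 1/60
for u1, the 2-step affine chain lands on center (-4/7, -1/28), radius 1/70
for u5, the 2-step affine chain lands on center (-1/2, 0), radius 1/63
for u4, the 2-step affine chain lands on center (4/7, 3/7), radius 1/63
for u6, the 2-step affine chain lands on center (15/28, 4/7), radius 1/70


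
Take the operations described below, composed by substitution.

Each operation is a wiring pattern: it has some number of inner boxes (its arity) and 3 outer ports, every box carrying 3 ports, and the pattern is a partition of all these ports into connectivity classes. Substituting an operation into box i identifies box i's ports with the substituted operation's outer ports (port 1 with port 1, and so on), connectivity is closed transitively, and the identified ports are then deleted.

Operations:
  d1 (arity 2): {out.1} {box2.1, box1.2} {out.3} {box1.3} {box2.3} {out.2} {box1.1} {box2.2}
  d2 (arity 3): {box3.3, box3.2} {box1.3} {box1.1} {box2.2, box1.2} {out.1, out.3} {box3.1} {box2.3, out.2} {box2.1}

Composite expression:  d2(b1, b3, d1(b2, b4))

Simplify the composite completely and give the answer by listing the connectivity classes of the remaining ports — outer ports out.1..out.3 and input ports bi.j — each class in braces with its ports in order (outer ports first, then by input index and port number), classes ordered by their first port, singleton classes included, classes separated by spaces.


Reachability decides: close wires over d2-identified ports.
stage d1: inputs (b2, b4), connectivity {out.1} {out.2} {out.3} {b2.1} {b2.2, b4.1} {b2.3} {b4.2} {b4.3}, out.j its boundary
stage d2: inputs (b1, b3, b2, b4), connectivity {out.1, out.3} {out.2, b3.3} {b1.1} {b1.2, b3.2} {b1.3} {b2.1} {b2.2, b4.1} {b2.3} {b3.1} {b4.2} {b4.3}, out.j its boundary

{out.1, out.3} {out.2, b3.3} {b1.1} {b1.2, b3.2} {b1.3} {b2.1} {b2.2, b4.1} {b2.3} {b3.1} {b4.2} {b4.3}


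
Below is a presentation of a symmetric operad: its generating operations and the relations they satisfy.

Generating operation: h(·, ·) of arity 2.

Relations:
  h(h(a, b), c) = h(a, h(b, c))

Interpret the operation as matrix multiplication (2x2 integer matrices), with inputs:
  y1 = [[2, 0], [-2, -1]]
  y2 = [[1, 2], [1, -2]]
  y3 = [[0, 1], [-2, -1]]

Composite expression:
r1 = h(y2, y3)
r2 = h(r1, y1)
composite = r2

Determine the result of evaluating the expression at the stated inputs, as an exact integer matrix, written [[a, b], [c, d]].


h(y2, y3) = [[-4, -1], [4, 3]]
h(h(y2, y3), y1) = [[-6, 1], [2, -3]]

[[-6, 1], [2, -3]]


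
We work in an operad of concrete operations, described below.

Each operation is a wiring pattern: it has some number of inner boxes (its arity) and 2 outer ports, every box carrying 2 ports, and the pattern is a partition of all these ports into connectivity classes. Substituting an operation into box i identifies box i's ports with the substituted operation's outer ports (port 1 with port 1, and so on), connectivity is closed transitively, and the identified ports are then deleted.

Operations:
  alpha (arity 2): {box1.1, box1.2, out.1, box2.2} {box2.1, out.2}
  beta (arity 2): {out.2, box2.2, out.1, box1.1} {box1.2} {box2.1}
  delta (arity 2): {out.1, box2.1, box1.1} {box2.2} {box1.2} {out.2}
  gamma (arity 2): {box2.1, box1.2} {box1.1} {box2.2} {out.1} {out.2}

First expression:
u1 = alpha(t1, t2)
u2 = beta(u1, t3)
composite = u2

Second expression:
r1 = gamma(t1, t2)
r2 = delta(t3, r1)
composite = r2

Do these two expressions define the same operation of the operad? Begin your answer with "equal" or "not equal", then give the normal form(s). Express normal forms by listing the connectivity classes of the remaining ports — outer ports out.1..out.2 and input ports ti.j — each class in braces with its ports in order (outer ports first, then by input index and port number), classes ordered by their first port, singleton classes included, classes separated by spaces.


The first expression, normalized: {out.1, out.2, t1.1, t1.2, t2.2, t3.2} {t2.1} {t3.1}
The second expression, normalized: {out.1, t3.1} {out.2} {t1.1} {t1.2, t2.1} {t2.2} {t3.2}
Distinct normal forms: not equal.

not equal; first: {out.1, out.2, t1.1, t1.2, t2.2, t3.2} {t2.1} {t3.1}; second: {out.1, t3.1} {out.2} {t1.1} {t1.2, t2.1} {t2.2} {t3.2}


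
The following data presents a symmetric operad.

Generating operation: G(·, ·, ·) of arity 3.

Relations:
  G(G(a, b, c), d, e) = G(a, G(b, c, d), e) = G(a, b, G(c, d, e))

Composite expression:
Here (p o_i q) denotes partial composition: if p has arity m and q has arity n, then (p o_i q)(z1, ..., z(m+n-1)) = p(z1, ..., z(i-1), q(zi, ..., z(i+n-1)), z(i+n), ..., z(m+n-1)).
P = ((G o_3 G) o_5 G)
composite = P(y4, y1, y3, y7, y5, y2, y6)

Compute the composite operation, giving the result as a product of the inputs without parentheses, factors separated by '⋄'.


y4 ⋄ y1 ⋄ y3 ⋄ y7 ⋄ y5 ⋄ y2 ⋄ y6


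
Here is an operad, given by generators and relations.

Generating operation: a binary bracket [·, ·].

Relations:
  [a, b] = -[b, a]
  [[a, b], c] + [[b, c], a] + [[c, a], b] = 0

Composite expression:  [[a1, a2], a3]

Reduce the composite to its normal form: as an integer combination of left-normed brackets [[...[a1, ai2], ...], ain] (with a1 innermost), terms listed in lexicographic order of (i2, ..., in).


[[a1, a2], a3]

In the tensor algebra, words opening a1 carry the a1-anchored form.
Composite bracket: [[a1, a2], a3]
Applying ab - ba throughout gives 4 signed words (2^2 = 4).
Words beginning with a1 determine it all:
  from a1a2a3, sign +1: term +[[a1, a2], a3]


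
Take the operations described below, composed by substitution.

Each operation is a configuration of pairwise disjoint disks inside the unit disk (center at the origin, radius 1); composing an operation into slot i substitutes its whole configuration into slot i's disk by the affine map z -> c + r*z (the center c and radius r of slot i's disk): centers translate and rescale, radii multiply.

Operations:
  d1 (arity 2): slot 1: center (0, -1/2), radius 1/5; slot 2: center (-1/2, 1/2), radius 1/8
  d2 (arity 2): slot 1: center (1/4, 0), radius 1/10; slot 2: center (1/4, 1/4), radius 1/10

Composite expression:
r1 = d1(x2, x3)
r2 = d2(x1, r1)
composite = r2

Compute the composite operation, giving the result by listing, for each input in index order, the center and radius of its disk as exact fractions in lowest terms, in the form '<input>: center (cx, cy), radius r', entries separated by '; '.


x1: center (1/4, 0), radius 1/10; x2: center (1/4, 1/5), radius 1/50; x3: center (1/5, 3/10), radius 1/80

Follow each x-input down from d2: c' goes to c + r*c', radius to r*r'.
x1: after 1 affine step, its disk has center (1/4, 0), radius 1/10
x2: after 2 affine steps, its disk has center (1/4, 1/5), radius 1/50
x3: after 2 affine steps, its disk has center (1/5, 3/10), radius 1/80


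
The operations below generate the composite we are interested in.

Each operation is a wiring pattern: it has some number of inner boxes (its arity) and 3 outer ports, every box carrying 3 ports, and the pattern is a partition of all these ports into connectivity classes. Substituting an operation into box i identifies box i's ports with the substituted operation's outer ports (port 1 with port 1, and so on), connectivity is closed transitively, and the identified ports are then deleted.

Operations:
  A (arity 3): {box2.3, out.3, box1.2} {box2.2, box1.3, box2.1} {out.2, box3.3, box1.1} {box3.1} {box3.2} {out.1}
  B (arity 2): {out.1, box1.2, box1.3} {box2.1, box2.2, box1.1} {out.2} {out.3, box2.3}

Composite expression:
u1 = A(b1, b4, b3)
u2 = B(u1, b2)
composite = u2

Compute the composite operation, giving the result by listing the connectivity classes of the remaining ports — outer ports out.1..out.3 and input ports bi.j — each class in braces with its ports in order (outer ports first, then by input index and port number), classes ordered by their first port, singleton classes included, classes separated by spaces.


{out.1, b1.1, b1.2, b3.3, b4.3} {out.2} {out.3, b2.3} {b1.3, b4.1, b4.2} {b2.1, b2.2} {b3.1} {b3.2}

Treat the ports identified at B as solder joints: merge, then drop.
after A, the pattern on (b1, b4, b3) reads {out.1} {out.2, b1.1, b3.3} {out.3, b1.2, b4.3} {b1.3, b4.1, b4.2} {b3.1} {b3.2} (out.j = its outer ports)
after B, the pattern on (b1, b4, b3, b2) reads {out.1, b1.1, b1.2, b3.3, b4.3} {out.2} {out.3, b2.3} {b1.3, b4.1, b4.2} {b2.1, b2.2} {b3.1} {b3.2} (out.j = its outer ports)


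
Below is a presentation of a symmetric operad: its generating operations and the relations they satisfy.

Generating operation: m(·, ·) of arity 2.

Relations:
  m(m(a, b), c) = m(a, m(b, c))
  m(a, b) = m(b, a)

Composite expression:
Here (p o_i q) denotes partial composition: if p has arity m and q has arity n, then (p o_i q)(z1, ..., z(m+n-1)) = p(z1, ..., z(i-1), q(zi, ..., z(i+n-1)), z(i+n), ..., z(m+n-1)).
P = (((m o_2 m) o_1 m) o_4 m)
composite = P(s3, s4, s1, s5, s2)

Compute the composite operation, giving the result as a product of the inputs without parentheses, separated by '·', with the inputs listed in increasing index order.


s1 · s2 · s3 · s4 · s5

With m associative and commutative, the s-input set is all that matters.
m(s3, s4) reduces to s3 · s4
m(s5, s2) reduces to s5 · s2
m(s1, m(s5, s2)) reduces to s1 · s5 · s2
m(m(s3, s4), m(s1, m(s5, s2))) reduces to s3 · s4 · s1 · s5 · s2
putting the inputs in ascending order: s1 · s2 · s3 · s4 · s5


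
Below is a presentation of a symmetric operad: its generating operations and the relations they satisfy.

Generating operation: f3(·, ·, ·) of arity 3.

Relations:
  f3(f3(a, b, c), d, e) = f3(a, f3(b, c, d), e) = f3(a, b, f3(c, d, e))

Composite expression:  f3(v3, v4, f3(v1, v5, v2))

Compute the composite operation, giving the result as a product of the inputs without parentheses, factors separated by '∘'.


v3 ∘ v4 ∘ v1 ∘ v5 ∘ v2

Under associativity of f3, the answer is the v's in reading order.
f3(v1, v5, v2) flattens to v1 ∘ v5 ∘ v2
f3(v3, v4, f3(v1, v5, v2)) flattens to v3 ∘ v4 ∘ v1 ∘ v5 ∘ v2


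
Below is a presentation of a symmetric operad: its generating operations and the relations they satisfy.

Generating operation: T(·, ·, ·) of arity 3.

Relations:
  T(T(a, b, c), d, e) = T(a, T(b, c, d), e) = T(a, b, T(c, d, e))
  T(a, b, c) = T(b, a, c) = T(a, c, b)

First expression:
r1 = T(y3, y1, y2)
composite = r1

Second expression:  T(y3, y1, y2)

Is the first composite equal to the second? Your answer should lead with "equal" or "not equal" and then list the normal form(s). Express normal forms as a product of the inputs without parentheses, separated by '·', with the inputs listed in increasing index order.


equal: each reduces to y1 · y2 · y3

The first composite normalizes to y1 · y2 · y3
The second composite normalizes to y1 · y2 · y3
One common form — equal.


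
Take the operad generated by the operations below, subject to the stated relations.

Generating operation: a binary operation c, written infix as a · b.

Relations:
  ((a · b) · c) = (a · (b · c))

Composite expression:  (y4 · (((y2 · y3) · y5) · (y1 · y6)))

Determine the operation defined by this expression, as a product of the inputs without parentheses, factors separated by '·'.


Key point: c is associative — brackets drop, the y-order remains.
(y2 · y3) unparenthesizes to y2 · y3
((y2 · y3) · y5) unparenthesizes to y2 · y3 · y5
(y1 · y6) unparenthesizes to y1 · y6
(((y2 · y3) · y5) · (y1 · y6)) unparenthesizes to y2 · y3 · y5 · y1 · y6
(y4 · (((y2 · y3) · y5) · (y1 · y6))) unparenthesizes to y4 · y2 · y3 · y5 · y1 · y6

y4 · y2 · y3 · y5 · y1 · y6


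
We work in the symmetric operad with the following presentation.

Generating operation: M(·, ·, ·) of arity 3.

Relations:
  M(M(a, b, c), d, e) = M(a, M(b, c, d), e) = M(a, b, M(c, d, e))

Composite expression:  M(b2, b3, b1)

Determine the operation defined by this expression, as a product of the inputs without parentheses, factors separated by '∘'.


b2 ∘ b3 ∘ b1

The M-tree's shape is irrelevant; the b-reading-order decides.
M(b2, b3, b1) linearizes to b2 ∘ b3 ∘ b1


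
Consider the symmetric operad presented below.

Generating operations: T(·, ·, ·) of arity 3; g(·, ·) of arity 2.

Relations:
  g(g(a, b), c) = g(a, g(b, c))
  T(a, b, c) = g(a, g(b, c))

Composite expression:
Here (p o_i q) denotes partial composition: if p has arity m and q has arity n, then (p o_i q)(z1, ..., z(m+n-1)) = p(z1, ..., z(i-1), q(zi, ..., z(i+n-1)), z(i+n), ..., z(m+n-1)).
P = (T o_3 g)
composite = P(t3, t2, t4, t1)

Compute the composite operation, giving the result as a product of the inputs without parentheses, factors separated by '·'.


Associativity of T dissolves the nesting; only the t-input order survives.
g(t4, t1) collapses to t4 · t1
T(t3, t2, g(t4, t1)) collapses to t3 · t2 · t4 · t1

t3 · t2 · t4 · t1


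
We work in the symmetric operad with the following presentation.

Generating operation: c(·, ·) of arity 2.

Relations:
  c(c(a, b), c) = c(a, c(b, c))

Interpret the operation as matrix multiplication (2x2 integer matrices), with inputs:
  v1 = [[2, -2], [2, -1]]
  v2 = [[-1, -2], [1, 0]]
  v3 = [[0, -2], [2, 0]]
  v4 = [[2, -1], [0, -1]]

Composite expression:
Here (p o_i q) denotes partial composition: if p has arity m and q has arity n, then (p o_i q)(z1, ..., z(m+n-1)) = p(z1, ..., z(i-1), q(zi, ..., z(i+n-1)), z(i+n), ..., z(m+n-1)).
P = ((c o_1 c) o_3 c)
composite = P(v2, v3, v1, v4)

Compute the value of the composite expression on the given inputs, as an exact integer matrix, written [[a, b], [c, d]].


[[-8, -2], [-8, 2]]

c(v2, v3) = [[-4, 2], [0, -2]]
c(v1, v4) = [[4, 0], [4, -1]]
c(c(v2, v3), c(v1, v4)) = [[-8, -2], [-8, 2]]


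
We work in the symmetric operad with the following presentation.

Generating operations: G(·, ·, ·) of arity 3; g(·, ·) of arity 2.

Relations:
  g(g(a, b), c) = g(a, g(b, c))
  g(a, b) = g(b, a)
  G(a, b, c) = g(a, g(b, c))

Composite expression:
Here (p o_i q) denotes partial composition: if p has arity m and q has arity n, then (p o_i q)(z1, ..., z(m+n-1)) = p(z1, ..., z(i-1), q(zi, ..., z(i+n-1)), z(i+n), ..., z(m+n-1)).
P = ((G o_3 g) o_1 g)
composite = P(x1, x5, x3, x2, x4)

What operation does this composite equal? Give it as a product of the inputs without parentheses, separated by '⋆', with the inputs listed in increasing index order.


x1 ⋆ x2 ⋆ x3 ⋆ x4 ⋆ x5

Both nesting and order wash out for G; what remains is which x's occur.
g(x1, x5) collapses to x1 ⋆ x5
g(x2, x4) collapses to x2 ⋆ x4
G(g(x1, x5), x3, g(x2, x4)) collapses to x1 ⋆ x5 ⋆ x3 ⋆ x2 ⋆ x4
the factors in increasing index order: x1 ⋆ x2 ⋆ x3 ⋆ x4 ⋆ x5


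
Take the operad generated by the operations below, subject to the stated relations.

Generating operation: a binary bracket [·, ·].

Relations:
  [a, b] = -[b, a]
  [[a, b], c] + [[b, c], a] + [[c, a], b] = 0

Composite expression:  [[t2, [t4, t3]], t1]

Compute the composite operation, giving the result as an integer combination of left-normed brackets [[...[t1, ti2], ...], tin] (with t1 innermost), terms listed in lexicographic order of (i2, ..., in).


In the tensor algebra, words opening t1 carry the t1-anchored form.
Composite bracket: [[t2, [t4, t3]], t1]
Full expansion: 8 signed words from ab - ba (2^3 = 8).
The t1-initial words carry the normal form:
  t1t2t3t4 (sign +1) contributes +[[[t1, t2], t3], t4]
  t1t2t4t3 (sign -1) contributes -[[[t1, t2], t4], t3]
  t1t3t4t2 (sign -1) contributes -[[[t1, t3], t4], t2]
  t1t4t3t2 (sign +1) contributes +[[[t1, t4], t3], t2]

[[[t1, t2], t3], t4] - [[[t1, t2], t4], t3] - [[[t1, t3], t4], t2] + [[[t1, t4], t3], t2]
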